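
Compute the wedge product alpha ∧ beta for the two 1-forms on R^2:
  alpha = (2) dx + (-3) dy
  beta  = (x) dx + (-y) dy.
alpha ∧ beta = (3*x - 2*y) dx ∧ dy

Distribute the wedge, using dx_i ∧ dx_j = -dx_j ∧ dx_i and dx_i ∧ dx_i = 0. For each pair (i, j) with i < j, the coefficient of dx_i ∧ dx_j in alpha ∧ beta is (alpha_i * beta_j - alpha_j * beta_i). Collecting: alpha ∧ beta = (3*x - 2*y) dx ∧ dy.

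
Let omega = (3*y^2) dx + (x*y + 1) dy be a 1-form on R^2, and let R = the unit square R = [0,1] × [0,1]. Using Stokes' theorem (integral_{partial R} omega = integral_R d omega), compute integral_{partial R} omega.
integral_(partial R) omega = -5/2

Stokes: integral_partial_R omega = integral_R d omega with d omega = (∂Q/∂x - ∂P/∂y) dx ∧ dy.
  ∂Q/∂x = y
  ∂P/∂y = 6*y
  integrand = ∂Q/∂x - ∂P/∂y = -5*y.
Integrating over R: integral_0^1 integral_0^1 (-5*y) dx dy = -5/2.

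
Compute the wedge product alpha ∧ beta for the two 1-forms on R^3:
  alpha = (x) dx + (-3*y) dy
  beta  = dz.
alpha ∧ beta = (x) dx ∧ dz + (-3*y) dy ∧ dz

Distribute the wedge, using dx_i ∧ dx_j = -dx_j ∧ dx_i and dx_i ∧ dx_i = 0. For each pair (i, j) with i < j, the coefficient of dx_i ∧ dx_j in alpha ∧ beta is (alpha_i * beta_j - alpha_j * beta_i). Collecting: alpha ∧ beta = (x) dx ∧ dz + (-3*y) dy ∧ dz.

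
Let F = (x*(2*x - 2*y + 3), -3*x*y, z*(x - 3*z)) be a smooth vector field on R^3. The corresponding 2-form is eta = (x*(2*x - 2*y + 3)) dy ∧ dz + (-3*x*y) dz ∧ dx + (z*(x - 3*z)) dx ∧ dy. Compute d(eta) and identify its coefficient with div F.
d(eta) = (2*x - 2*y - 6*z + 3) dx ∧ dy ∧ dz; div F = 2*x - 2*y - 6*z + 3

For a 2-form in R^3 of the form above, applying d gives a 3-form with coefficient ∂P/∂x + ∂Q/∂y + ∂R/∂z:
  ∂P/∂x = 4*x - 2*y + 3
  ∂Q/∂y = -3*x
  ∂R/∂z = x - 6*z
Sum = 2*x - 2*y - 6*z + 3, which is exactly div F.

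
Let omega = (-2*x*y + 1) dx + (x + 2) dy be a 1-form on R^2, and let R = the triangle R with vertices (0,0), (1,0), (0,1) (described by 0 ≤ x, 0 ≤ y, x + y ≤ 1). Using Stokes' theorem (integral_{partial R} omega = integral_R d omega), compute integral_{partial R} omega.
integral_(partial R) omega = 5/6

Stokes: integral_partial_R omega = integral_R d omega with d omega = (∂Q/∂x - ∂P/∂y) dx ∧ dy.
  ∂Q/∂x = 1
  ∂P/∂y = -2*x
  integrand = ∂Q/∂x - ∂P/∂y = 2*x + 1.
Integrating over R: integral_0^1 integral_0^{1-x} (2*x + 1) dy dx = 5/6.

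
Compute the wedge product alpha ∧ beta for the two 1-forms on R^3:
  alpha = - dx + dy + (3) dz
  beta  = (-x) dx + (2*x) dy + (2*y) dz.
alpha ∧ beta = (-x) dx ∧ dy + (3*x - 2*y) dx ∧ dz + (-6*x + 2*y) dy ∧ dz

Distribute the wedge, using dx_i ∧ dx_j = -dx_j ∧ dx_i and dx_i ∧ dx_i = 0. For each pair (i, j) with i < j, the coefficient of dx_i ∧ dx_j in alpha ∧ beta is (alpha_i * beta_j - alpha_j * beta_i). Collecting: alpha ∧ beta = (-x) dx ∧ dy + (3*x - 2*y) dx ∧ dz + (-6*x + 2*y) dy ∧ dz.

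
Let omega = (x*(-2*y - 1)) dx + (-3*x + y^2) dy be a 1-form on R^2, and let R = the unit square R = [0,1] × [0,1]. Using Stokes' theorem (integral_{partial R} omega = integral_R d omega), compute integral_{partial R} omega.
integral_(partial R) omega = -2

Stokes: integral_partial_R omega = integral_R d omega with d omega = (∂Q/∂x - ∂P/∂y) dx ∧ dy.
  ∂Q/∂x = -3
  ∂P/∂y = -2*x
  integrand = ∂Q/∂x - ∂P/∂y = 2*x - 3.
Integrating over R: integral_0^1 integral_0^1 (2*x - 3) dx dy = -2.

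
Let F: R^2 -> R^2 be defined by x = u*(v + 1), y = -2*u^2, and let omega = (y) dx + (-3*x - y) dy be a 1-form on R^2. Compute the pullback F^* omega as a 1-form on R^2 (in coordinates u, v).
F^* omega = (u^2*(-8*u + 10*v + 10)) du + (-2*u^3) dv

Using F^*(f dg) = (f ∘ F) d(g ∘ F), substitute each coordinate x_i by F_i(u, v) in f_i, and replace dx_i by d F_i = (∂F_i/∂u) du + (∂F_i/∂v) dv.
  For the x component: f_1(F) = -2*u^2; d F_1 = (v + 1) du + (u) dv
  For the y component: f_2(F) = u*(2*u - 3*v - 3); d F_2 = (-4*u) du + (0) dv
Combining and collecting du, dv coefficients:
  coeff of du: u^2*(-8*u + 10*v + 10)
  coeff of dv: -2*u^3
F^* omega = (u^2*(-8*u + 10*v + 10)) du + (-2*u^3) dv.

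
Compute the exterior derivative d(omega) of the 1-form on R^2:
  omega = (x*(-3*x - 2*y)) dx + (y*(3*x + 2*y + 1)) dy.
d(omega) = (2*x + 3*y) dx ∧ dy

For a 1-form omega = sum_i f_i dx_i, the exterior derivative is
  d(omega) = sum_{i < j} (∂f_j/∂x_i - ∂f_i/∂x_j) dx_i ∧ dx_j.
  coefficient of dx ∧ dy: ∂f_2/∂x - ∂f_1/∂y = ∂(y*(3*x + 2*y + 1))/∂x - ∂(x*(-3*x - 2*y))/∂y = 2*x + 3*y
Assembling: d(omega) = (2*x + 3*y) dx ∧ dy.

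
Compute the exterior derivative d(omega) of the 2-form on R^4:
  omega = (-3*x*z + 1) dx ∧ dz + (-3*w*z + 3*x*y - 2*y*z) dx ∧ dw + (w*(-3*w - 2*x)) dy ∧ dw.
d(omega) = (-2*w - 3*x + 2*z) dx ∧ dy ∧ dw + (3*w + 2*y) dx ∧ dz ∧ dw

For a 2-form omega = sum_{i<j} g_{ij} dx_i ∧ dx_j, the exterior derivative is
  d(omega) = sum_{i<j} d(g_{ij}) ∧ dx_i ∧ dx_j = sum_{i<j, k} (∂g_{ij}/∂x_k) dx_k ∧ dx_i ∧ dx_j.
Expand each term, using dx_k ∧ dx_i ∧ dx_j = sgn(permutation) dx_{(a)} ∧ dx_{(b)} ∧ dx_{(c)} with (a < b < c) sorted:
  d(-3*w*z + 3*x*y - 2*y*z) includes (∂/∂y)(-3*w*z + 3*x*y - 2*y*z) dy = (3*x - 2*z) dy, which multiplied by dx ∧ dw gives (-3*x + 2*z) dx ∧ dy ∧ dw
  d(-3*w*z + 3*x*y - 2*y*z) includes (∂/∂z)(-3*w*z + 3*x*y - 2*y*z) dz = (-3*w - 2*y) dz, which multiplied by dx ∧ dw gives (3*w + 2*y) dx ∧ dz ∧ dw
  d(w*(-3*w - 2*x)) includes (∂/∂x)(w*(-3*w - 2*x)) dx = (-2*w) dx, which multiplied by dy ∧ dw gives (-2*w) dx ∧ dy ∧ dw
Collecting like 3-forms: d(omega) = (-2*w - 3*x + 2*z) dx ∧ dy ∧ dw + (3*w + 2*y) dx ∧ dz ∧ dw.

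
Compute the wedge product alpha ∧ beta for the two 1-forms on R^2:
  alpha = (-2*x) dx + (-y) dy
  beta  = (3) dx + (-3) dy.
alpha ∧ beta = (6*x + 3*y) dx ∧ dy

Distribute the wedge, using dx_i ∧ dx_j = -dx_j ∧ dx_i and dx_i ∧ dx_i = 0. For each pair (i, j) with i < j, the coefficient of dx_i ∧ dx_j in alpha ∧ beta is (alpha_i * beta_j - alpha_j * beta_i). Collecting: alpha ∧ beta = (6*x + 3*y) dx ∧ dy.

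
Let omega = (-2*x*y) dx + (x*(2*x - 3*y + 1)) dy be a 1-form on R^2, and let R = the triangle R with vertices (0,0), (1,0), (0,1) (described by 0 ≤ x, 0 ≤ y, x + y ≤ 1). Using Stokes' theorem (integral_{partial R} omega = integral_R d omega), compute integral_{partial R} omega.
integral_(partial R) omega = 1

Stokes: integral_partial_R omega = integral_R d omega with d omega = (∂Q/∂x - ∂P/∂y) dx ∧ dy.
  ∂Q/∂x = 4*x - 3*y + 1
  ∂P/∂y = -2*x
  integrand = ∂Q/∂x - ∂P/∂y = 6*x - 3*y + 1.
Integrating over R: integral_0^1 integral_0^{1-x} (6*x - 3*y + 1) dy dx = 1.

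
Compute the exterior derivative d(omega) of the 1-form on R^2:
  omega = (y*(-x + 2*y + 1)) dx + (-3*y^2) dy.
d(omega) = (x - 4*y - 1) dx ∧ dy

For a 1-form omega = sum_i f_i dx_i, the exterior derivative is
  d(omega) = sum_{i < j} (∂f_j/∂x_i - ∂f_i/∂x_j) dx_i ∧ dx_j.
  coefficient of dx ∧ dy: ∂f_2/∂x - ∂f_1/∂y = ∂(-3*y^2)/∂x - ∂(y*(-x + 2*y + 1))/∂y = x - 4*y - 1
Assembling: d(omega) = (x - 4*y - 1) dx ∧ dy.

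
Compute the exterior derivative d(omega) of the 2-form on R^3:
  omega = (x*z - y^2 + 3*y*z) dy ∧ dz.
d(omega) = (z) dx ∧ dy ∧ dz

For a 2-form omega = sum_{i<j} g_{ij} dx_i ∧ dx_j, the exterior derivative is
  d(omega) = sum_{i<j} d(g_{ij}) ∧ dx_i ∧ dx_j = sum_{i<j, k} (∂g_{ij}/∂x_k) dx_k ∧ dx_i ∧ dx_j.
Expand each term, using dx_k ∧ dx_i ∧ dx_j = sgn(permutation) dx_{(a)} ∧ dx_{(b)} ∧ dx_{(c)} with (a < b < c) sorted:
  d(x*z - y^2 + 3*y*z) includes (∂/∂x)(x*z - y^2 + 3*y*z) dx = (z) dx, which multiplied by dy ∧ dz gives (z) dx ∧ dy ∧ dz
Collecting like 3-forms: d(omega) = (z) dx ∧ dy ∧ dz.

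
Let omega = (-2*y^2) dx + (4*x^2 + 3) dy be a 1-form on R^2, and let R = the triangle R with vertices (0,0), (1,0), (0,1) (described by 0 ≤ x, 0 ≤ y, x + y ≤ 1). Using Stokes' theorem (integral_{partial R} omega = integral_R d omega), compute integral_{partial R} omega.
integral_(partial R) omega = 2

Stokes: integral_partial_R omega = integral_R d omega with d omega = (∂Q/∂x - ∂P/∂y) dx ∧ dy.
  ∂Q/∂x = 8*x
  ∂P/∂y = -4*y
  integrand = ∂Q/∂x - ∂P/∂y = 8*x + 4*y.
Integrating over R: integral_0^1 integral_0^{1-x} (8*x + 4*y) dy dx = 2.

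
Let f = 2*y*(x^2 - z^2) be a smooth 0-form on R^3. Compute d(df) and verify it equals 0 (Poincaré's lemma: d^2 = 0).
d(df) = 0

Step 1: df = sum_i (∂f/∂x_i) dx_i = (4*x*y) dx + (2*x^2 - 2*z^2) dy + (-4*y*z) dz.
Step 2: Apply d again. Using the 1-form formula, the coefficient of dx ∧ dy in d(df) is ∂^2 f/∂x ∂y - ∂^2 f/∂y ∂x = (4*x) - (4*x) = 0 (equality of mixed partials for smooth f).
Similarly for dx ∧ dz and dy ∧ dz — all coefficients vanish. So d(df) = 0.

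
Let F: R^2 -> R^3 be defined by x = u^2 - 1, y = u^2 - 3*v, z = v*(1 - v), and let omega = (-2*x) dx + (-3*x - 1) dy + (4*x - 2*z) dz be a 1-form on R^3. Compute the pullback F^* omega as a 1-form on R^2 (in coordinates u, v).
F^* omega = (-10*u^3 + 8*u) du + (-8*u^2*v + 13*u^2 - 4*v^3 + 6*v^2 + 6*v - 10) dv

Using F^*(f dg) = (f ∘ F) d(g ∘ F), substitute each coordinate x_i by F_i(u, v) in f_i, and replace dx_i by d F_i = (∂F_i/∂u) du + (∂F_i/∂v) dv.
  For the x component: f_1(F) = 2 - 2*u^2; d F_1 = (2*u) du + (0) dv
  For the y component: f_2(F) = 2 - 3*u^2; d F_2 = (2*u) du + (-3) dv
  For the z component: f_3(F) = 4*u^2 + 2*v^2 - 2*v - 4; d F_3 = (0) du + (1 - 2*v) dv
Combining and collecting du, dv coefficients:
  coeff of du: -10*u^3 + 8*u
  coeff of dv: -8*u^2*v + 13*u^2 - 4*v^3 + 6*v^2 + 6*v - 10
F^* omega = (-10*u^3 + 8*u) du + (-8*u^2*v + 13*u^2 - 4*v^3 + 6*v^2 + 6*v - 10) dv.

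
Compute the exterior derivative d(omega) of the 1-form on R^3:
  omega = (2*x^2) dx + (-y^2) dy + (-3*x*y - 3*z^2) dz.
d(omega) = (-3*y) dx ∧ dz + (-3*x) dy ∧ dz

For a 1-form omega = sum_i f_i dx_i, the exterior derivative is
  d(omega) = sum_{i < j} (∂f_j/∂x_i - ∂f_i/∂x_j) dx_i ∧ dx_j.
  coefficient of dx ∧ dz: ∂f_3/∂x - ∂f_1/∂z = ∂(-3*x*y - 3*z^2)/∂x - ∂(2*x^2)/∂z = -3*y
  coefficient of dy ∧ dz: ∂f_3/∂y - ∂f_2/∂z = ∂(-3*x*y - 3*z^2)/∂y - ∂(-y^2)/∂z = -3*x
Assembling: d(omega) = (-3*y) dx ∧ dz + (-3*x) dy ∧ dz.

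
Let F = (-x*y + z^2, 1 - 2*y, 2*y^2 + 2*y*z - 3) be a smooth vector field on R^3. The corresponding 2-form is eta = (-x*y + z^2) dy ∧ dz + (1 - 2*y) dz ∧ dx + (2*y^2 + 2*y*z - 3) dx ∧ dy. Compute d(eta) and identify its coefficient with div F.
d(eta) = (y - 2) dx ∧ dy ∧ dz; div F = y - 2

For a 2-form in R^3 of the form above, applying d gives a 3-form with coefficient ∂P/∂x + ∂Q/∂y + ∂R/∂z:
  ∂P/∂x = -y
  ∂Q/∂y = -2
  ∂R/∂z = 2*y
Sum = y - 2, which is exactly div F.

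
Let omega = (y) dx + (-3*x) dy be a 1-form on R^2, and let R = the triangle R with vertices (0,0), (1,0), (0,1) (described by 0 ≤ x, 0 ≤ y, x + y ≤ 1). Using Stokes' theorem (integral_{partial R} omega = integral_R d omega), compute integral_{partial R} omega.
integral_(partial R) omega = -2

Stokes: integral_partial_R omega = integral_R d omega with d omega = (∂Q/∂x - ∂P/∂y) dx ∧ dy.
  ∂Q/∂x = -3
  ∂P/∂y = 1
  integrand = ∂Q/∂x - ∂P/∂y = -4.
Integrating over R: integral_0^1 integral_0^{1-x} (-4) dy dx = -2.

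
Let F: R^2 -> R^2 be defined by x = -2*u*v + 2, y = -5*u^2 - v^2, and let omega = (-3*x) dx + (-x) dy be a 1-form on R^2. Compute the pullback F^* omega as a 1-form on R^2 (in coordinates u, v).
F^* omega = (-20*u^2*v - 12*u*v^2 + 20*u + 12*v) du + (-12*u^2*v - 4*u*v^2 + 12*u + 4*v) dv

Using F^*(f dg) = (f ∘ F) d(g ∘ F), substitute each coordinate x_i by F_i(u, v) in f_i, and replace dx_i by d F_i = (∂F_i/∂u) du + (∂F_i/∂v) dv.
  For the x component: f_1(F) = 6*u*v - 6; d F_1 = (-2*v) du + (-2*u) dv
  For the y component: f_2(F) = 2*u*v - 2; d F_2 = (-10*u) du + (-2*v) dv
Combining and collecting du, dv coefficients:
  coeff of du: -20*u^2*v - 12*u*v^2 + 20*u + 12*v
  coeff of dv: -12*u^2*v - 4*u*v^2 + 12*u + 4*v
F^* omega = (-20*u^2*v - 12*u*v^2 + 20*u + 12*v) du + (-12*u^2*v - 4*u*v^2 + 12*u + 4*v) dv.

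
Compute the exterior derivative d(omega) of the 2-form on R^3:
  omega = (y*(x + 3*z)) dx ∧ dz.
d(omega) = (-x - 3*z) dx ∧ dy ∧ dz

For a 2-form omega = sum_{i<j} g_{ij} dx_i ∧ dx_j, the exterior derivative is
  d(omega) = sum_{i<j} d(g_{ij}) ∧ dx_i ∧ dx_j = sum_{i<j, k} (∂g_{ij}/∂x_k) dx_k ∧ dx_i ∧ dx_j.
Expand each term, using dx_k ∧ dx_i ∧ dx_j = sgn(permutation) dx_{(a)} ∧ dx_{(b)} ∧ dx_{(c)} with (a < b < c) sorted:
  d(y*(x + 3*z)) includes (∂/∂y)(y*(x + 3*z)) dy = (x + 3*z) dy, which multiplied by dx ∧ dz gives (-x - 3*z) dx ∧ dy ∧ dz
Collecting like 3-forms: d(omega) = (-x - 3*z) dx ∧ dy ∧ dz.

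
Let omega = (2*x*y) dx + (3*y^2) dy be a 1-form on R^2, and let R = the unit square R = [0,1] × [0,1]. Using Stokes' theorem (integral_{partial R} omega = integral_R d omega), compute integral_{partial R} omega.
integral_(partial R) omega = -1

Stokes: integral_partial_R omega = integral_R d omega with d omega = (∂Q/∂x - ∂P/∂y) dx ∧ dy.
  ∂Q/∂x = 0
  ∂P/∂y = 2*x
  integrand = ∂Q/∂x - ∂P/∂y = -2*x.
Integrating over R: integral_0^1 integral_0^1 (-2*x) dx dy = -1.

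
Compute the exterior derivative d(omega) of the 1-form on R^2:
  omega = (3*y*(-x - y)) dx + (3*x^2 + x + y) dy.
d(omega) = (9*x + 6*y + 1) dx ∧ dy

For a 1-form omega = sum_i f_i dx_i, the exterior derivative is
  d(omega) = sum_{i < j} (∂f_j/∂x_i - ∂f_i/∂x_j) dx_i ∧ dx_j.
  coefficient of dx ∧ dy: ∂f_2/∂x - ∂f_1/∂y = ∂(3*x^2 + x + y)/∂x - ∂(3*y*(-x - y))/∂y = 9*x + 6*y + 1
Assembling: d(omega) = (9*x + 6*y + 1) dx ∧ dy.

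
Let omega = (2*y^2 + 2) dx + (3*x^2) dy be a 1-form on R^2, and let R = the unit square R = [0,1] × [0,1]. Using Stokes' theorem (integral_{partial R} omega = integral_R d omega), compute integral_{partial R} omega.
integral_(partial R) omega = 1

Stokes: integral_partial_R omega = integral_R d omega with d omega = (∂Q/∂x - ∂P/∂y) dx ∧ dy.
  ∂Q/∂x = 6*x
  ∂P/∂y = 4*y
  integrand = ∂Q/∂x - ∂P/∂y = 6*x - 4*y.
Integrating over R: integral_0^1 integral_0^1 (6*x - 4*y) dx dy = 1.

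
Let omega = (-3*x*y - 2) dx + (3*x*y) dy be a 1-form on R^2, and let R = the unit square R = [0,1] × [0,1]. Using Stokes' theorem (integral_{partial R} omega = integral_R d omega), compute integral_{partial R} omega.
integral_(partial R) omega = 3

Stokes: integral_partial_R omega = integral_R d omega with d omega = (∂Q/∂x - ∂P/∂y) dx ∧ dy.
  ∂Q/∂x = 3*y
  ∂P/∂y = -3*x
  integrand = ∂Q/∂x - ∂P/∂y = 3*x + 3*y.
Integrating over R: integral_0^1 integral_0^1 (3*x + 3*y) dx dy = 3.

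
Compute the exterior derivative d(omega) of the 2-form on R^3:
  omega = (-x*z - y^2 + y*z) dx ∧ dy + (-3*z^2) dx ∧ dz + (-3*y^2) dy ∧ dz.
d(omega) = (-x + y) dx ∧ dy ∧ dz

For a 2-form omega = sum_{i<j} g_{ij} dx_i ∧ dx_j, the exterior derivative is
  d(omega) = sum_{i<j} d(g_{ij}) ∧ dx_i ∧ dx_j = sum_{i<j, k} (∂g_{ij}/∂x_k) dx_k ∧ dx_i ∧ dx_j.
Expand each term, using dx_k ∧ dx_i ∧ dx_j = sgn(permutation) dx_{(a)} ∧ dx_{(b)} ∧ dx_{(c)} with (a < b < c) sorted:
  d(-x*z - y^2 + y*z) includes (∂/∂z)(-x*z - y^2 + y*z) dz = (-x + y) dz, which multiplied by dx ∧ dy gives (-x + y) dx ∧ dy ∧ dz
Collecting like 3-forms: d(omega) = (-x + y) dx ∧ dy ∧ dz.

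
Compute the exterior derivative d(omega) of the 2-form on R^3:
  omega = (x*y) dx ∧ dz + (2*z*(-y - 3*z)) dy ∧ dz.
d(omega) = (-x) dx ∧ dy ∧ dz

For a 2-form omega = sum_{i<j} g_{ij} dx_i ∧ dx_j, the exterior derivative is
  d(omega) = sum_{i<j} d(g_{ij}) ∧ dx_i ∧ dx_j = sum_{i<j, k} (∂g_{ij}/∂x_k) dx_k ∧ dx_i ∧ dx_j.
Expand each term, using dx_k ∧ dx_i ∧ dx_j = sgn(permutation) dx_{(a)} ∧ dx_{(b)} ∧ dx_{(c)} with (a < b < c) sorted:
  d(x*y) includes (∂/∂y)(x*y) dy = (x) dy, which multiplied by dx ∧ dz gives (-x) dx ∧ dy ∧ dz
Collecting like 3-forms: d(omega) = (-x) dx ∧ dy ∧ dz.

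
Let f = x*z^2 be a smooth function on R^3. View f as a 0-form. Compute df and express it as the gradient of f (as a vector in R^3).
df = (z^2) dx + (0) dy + (2*x*z) dz; grad f = (z^2, 0, 2*x*z)

For a 0-form f, d f = (∂f/∂x) dx + (∂f/∂y) dy + (∂f/∂z) dz. The components of the vector representation are exactly the entries of grad f in Cartesian coordinates:
  ∂f/∂x = z^2
  ∂f/∂y = 0
  ∂f/∂z = 2*x*z.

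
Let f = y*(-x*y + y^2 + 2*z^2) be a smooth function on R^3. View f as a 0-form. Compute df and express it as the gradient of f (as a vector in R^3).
df = (-y^2) dx + (-2*x*y + 3*y^2 + 2*z^2) dy + (4*y*z) dz; grad f = (-y^2, -2*x*y + 3*y^2 + 2*z^2, 4*y*z)

For a 0-form f, d f = (∂f/∂x) dx + (∂f/∂y) dy + (∂f/∂z) dz. The components of the vector representation are exactly the entries of grad f in Cartesian coordinates:
  ∂f/∂x = -y^2
  ∂f/∂y = -2*x*y + 3*y^2 + 2*z^2
  ∂f/∂z = 4*y*z.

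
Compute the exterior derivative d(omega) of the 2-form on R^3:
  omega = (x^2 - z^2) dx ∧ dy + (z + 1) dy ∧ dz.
d(omega) = (-2*z) dx ∧ dy ∧ dz

For a 2-form omega = sum_{i<j} g_{ij} dx_i ∧ dx_j, the exterior derivative is
  d(omega) = sum_{i<j} d(g_{ij}) ∧ dx_i ∧ dx_j = sum_{i<j, k} (∂g_{ij}/∂x_k) dx_k ∧ dx_i ∧ dx_j.
Expand each term, using dx_k ∧ dx_i ∧ dx_j = sgn(permutation) dx_{(a)} ∧ dx_{(b)} ∧ dx_{(c)} with (a < b < c) sorted:
  d(x^2 - z^2) includes (∂/∂z)(x^2 - z^2) dz = (-2*z) dz, which multiplied by dx ∧ dy gives (-2*z) dx ∧ dy ∧ dz
Collecting like 3-forms: d(omega) = (-2*z) dx ∧ dy ∧ dz.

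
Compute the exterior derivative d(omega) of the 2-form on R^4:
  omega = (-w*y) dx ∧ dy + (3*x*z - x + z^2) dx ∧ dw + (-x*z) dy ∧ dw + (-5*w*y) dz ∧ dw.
d(omega) = (-y - z) dx ∧ dy ∧ dw + (-3*x - 2*z) dx ∧ dz ∧ dw + (-5*w + x) dy ∧ dz ∧ dw

For a 2-form omega = sum_{i<j} g_{ij} dx_i ∧ dx_j, the exterior derivative is
  d(omega) = sum_{i<j} d(g_{ij}) ∧ dx_i ∧ dx_j = sum_{i<j, k} (∂g_{ij}/∂x_k) dx_k ∧ dx_i ∧ dx_j.
Expand each term, using dx_k ∧ dx_i ∧ dx_j = sgn(permutation) dx_{(a)} ∧ dx_{(b)} ∧ dx_{(c)} with (a < b < c) sorted:
  d(-w*y) includes (∂/∂w)(-w*y) dw = (-y) dw, which multiplied by dx ∧ dy gives (-y) dx ∧ dy ∧ dw
  d(3*x*z - x + z^2) includes (∂/∂z)(3*x*z - x + z^2) dz = (3*x + 2*z) dz, which multiplied by dx ∧ dw gives (-3*x - 2*z) dx ∧ dz ∧ dw
  d(-x*z) includes (∂/∂x)(-x*z) dx = (-z) dx, which multiplied by dy ∧ dw gives (-z) dx ∧ dy ∧ dw
  d(-x*z) includes (∂/∂z)(-x*z) dz = (-x) dz, which multiplied by dy ∧ dw gives (x) dy ∧ dz ∧ dw
  d(-5*w*y) includes (∂/∂y)(-5*w*y) dy = (-5*w) dy, which multiplied by dz ∧ dw gives (-5*w) dy ∧ dz ∧ dw
Collecting like 3-forms: d(omega) = (-y - z) dx ∧ dy ∧ dw + (-3*x - 2*z) dx ∧ dz ∧ dw + (-5*w + x) dy ∧ dz ∧ dw.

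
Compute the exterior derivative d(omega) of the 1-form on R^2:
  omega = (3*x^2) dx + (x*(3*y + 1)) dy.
d(omega) = (3*y + 1) dx ∧ dy

For a 1-form omega = sum_i f_i dx_i, the exterior derivative is
  d(omega) = sum_{i < j} (∂f_j/∂x_i - ∂f_i/∂x_j) dx_i ∧ dx_j.
  coefficient of dx ∧ dy: ∂f_2/∂x - ∂f_1/∂y = ∂(x*(3*y + 1))/∂x - ∂(3*x^2)/∂y = 3*y + 1
Assembling: d(omega) = (3*y + 1) dx ∧ dy.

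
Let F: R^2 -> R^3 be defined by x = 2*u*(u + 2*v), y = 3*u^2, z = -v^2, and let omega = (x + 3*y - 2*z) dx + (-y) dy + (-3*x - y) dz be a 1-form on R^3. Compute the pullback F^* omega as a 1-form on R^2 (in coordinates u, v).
F^* omega = (26*u^3 + 60*u^2*v + 24*u*v^2 + 8*v^3) du + (2*u*(22*u^2 + 17*u*v + 16*v^2)) dv

Using F^*(f dg) = (f ∘ F) d(g ∘ F), substitute each coordinate x_i by F_i(u, v) in f_i, and replace dx_i by d F_i = (∂F_i/∂u) du + (∂F_i/∂v) dv.
  For the x component: f_1(F) = 11*u^2 + 4*u*v + 2*v^2; d F_1 = (4*u + 4*v) du + (4*u) dv
  For the y component: f_2(F) = -3*u^2; d F_2 = (6*u) du + (0) dv
  For the z component: f_3(F) = 3*u*(-3*u - 4*v); d F_3 = (0) du + (-2*v) dv
Combining and collecting du, dv coefficients:
  coeff of du: 26*u^3 + 60*u^2*v + 24*u*v^2 + 8*v^3
  coeff of dv: 2*u*(22*u^2 + 17*u*v + 16*v^2)
F^* omega = (26*u^3 + 60*u^2*v + 24*u*v^2 + 8*v^3) du + (2*u*(22*u^2 + 17*u*v + 16*v^2)) dv.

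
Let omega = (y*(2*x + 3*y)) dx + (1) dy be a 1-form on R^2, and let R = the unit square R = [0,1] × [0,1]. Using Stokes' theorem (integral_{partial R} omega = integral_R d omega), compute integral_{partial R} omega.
integral_(partial R) omega = -4

Stokes: integral_partial_R omega = integral_R d omega with d omega = (∂Q/∂x - ∂P/∂y) dx ∧ dy.
  ∂Q/∂x = 0
  ∂P/∂y = 2*x + 6*y
  integrand = ∂Q/∂x - ∂P/∂y = -2*x - 6*y.
Integrating over R: integral_0^1 integral_0^1 (-2*x - 6*y) dx dy = -4.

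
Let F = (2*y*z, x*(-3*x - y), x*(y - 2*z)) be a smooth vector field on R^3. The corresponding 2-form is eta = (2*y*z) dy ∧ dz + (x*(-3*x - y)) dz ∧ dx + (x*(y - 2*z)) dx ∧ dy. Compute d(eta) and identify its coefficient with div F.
d(eta) = (-3*x) dx ∧ dy ∧ dz; div F = -3*x

For a 2-form in R^3 of the form above, applying d gives a 3-form with coefficient ∂P/∂x + ∂Q/∂y + ∂R/∂z:
  ∂P/∂x = 0
  ∂Q/∂y = -x
  ∂R/∂z = -2*x
Sum = -3*x, which is exactly div F.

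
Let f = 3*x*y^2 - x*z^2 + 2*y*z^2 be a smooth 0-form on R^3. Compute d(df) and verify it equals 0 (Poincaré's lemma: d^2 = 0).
d(df) = 0

Step 1: df = sum_i (∂f/∂x_i) dx_i = (3*y^2 - z^2) dx + (6*x*y + 2*z^2) dy + (2*z*(-x + 2*y)) dz.
Step 2: Apply d again. Using the 1-form formula, the coefficient of dx ∧ dy in d(df) is ∂^2 f/∂x ∂y - ∂^2 f/∂y ∂x = (6*y) - (6*y) = 0 (equality of mixed partials for smooth f).
Similarly for dx ∧ dz and dy ∧ dz — all coefficients vanish. So d(df) = 0.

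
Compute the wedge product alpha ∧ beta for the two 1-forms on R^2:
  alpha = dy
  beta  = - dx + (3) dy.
alpha ∧ beta = (1) dx ∧ dy

Distribute the wedge, using dx_i ∧ dx_j = -dx_j ∧ dx_i and dx_i ∧ dx_i = 0. For each pair (i, j) with i < j, the coefficient of dx_i ∧ dx_j in alpha ∧ beta is (alpha_i * beta_j - alpha_j * beta_i). Collecting: alpha ∧ beta = (1) dx ∧ dy.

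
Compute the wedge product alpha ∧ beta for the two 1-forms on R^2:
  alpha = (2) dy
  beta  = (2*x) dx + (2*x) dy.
alpha ∧ beta = (-4*x) dx ∧ dy

Distribute the wedge, using dx_i ∧ dx_j = -dx_j ∧ dx_i and dx_i ∧ dx_i = 0. For each pair (i, j) with i < j, the coefficient of dx_i ∧ dx_j in alpha ∧ beta is (alpha_i * beta_j - alpha_j * beta_i). Collecting: alpha ∧ beta = (-4*x) dx ∧ dy.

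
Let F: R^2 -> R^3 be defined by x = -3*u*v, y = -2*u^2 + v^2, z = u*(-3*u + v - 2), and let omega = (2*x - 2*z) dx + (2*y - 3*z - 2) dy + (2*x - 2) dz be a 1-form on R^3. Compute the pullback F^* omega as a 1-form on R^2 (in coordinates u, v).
F^* omega = (-20*u^3 + 30*u^2*v - 24*u^2 + 10*u*v^2 + 20*u - 2*v + 4) du + (-18*u^3 + 28*u^2*v - 12*u^2 - 6*u*v^2 + 12*u*v - 2*u + 4*v^3 - 4*v) dv

Using F^*(f dg) = (f ∘ F) d(g ∘ F), substitute each coordinate x_i by F_i(u, v) in f_i, and replace dx_i by d F_i = (∂F_i/∂u) du + (∂F_i/∂v) dv.
  For the x component: f_1(F) = 2*u*(3*u - 4*v + 2); d F_1 = (-3*v) du + (-3*u) dv
  For the y component: f_2(F) = 5*u^2 - 3*u*v + 6*u + 2*v^2 - 2; d F_2 = (-4*u) du + (2*v) dv
  For the z component: f_3(F) = -6*u*v - 2; d F_3 = (-6*u + v - 2) du + (u) dv
Combining and collecting du, dv coefficients:
  coeff of du: -20*u^3 + 30*u^2*v - 24*u^2 + 10*u*v^2 + 20*u - 2*v + 4
  coeff of dv: -18*u^3 + 28*u^2*v - 12*u^2 - 6*u*v^2 + 12*u*v - 2*u + 4*v^3 - 4*v
F^* omega = (-20*u^3 + 30*u^2*v - 24*u^2 + 10*u*v^2 + 20*u - 2*v + 4) du + (-18*u^3 + 28*u^2*v - 12*u^2 - 6*u*v^2 + 12*u*v - 2*u + 4*v^3 - 4*v) dv.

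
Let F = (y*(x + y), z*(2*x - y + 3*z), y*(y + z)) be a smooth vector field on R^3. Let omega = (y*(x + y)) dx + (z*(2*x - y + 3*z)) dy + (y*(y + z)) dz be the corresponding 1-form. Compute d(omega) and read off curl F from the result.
d(omega) = (-2*x + 3*y - 5*z) dy ∧ dz + (0) dz ∧ dx + (-x - 2*y + 2*z) dx ∧ dy; curl F = (-2*x + 3*y - 5*z, 0, -x - 2*y + 2*z)

d omega = sum_{i<j} (∂f_j/∂x_i - ∂f_i/∂x_j) dx_i ∧ dx_j. Under the identification (dy ∧ dz, dz ∧ dx, dx ∧ dy) ↔ (e_x, e_y, e_z), the coefficients are exactly the components of curl F. Compute:
  ∂R/∂y - ∂Q/∂z = (2*y + z) - (2*x - y + 6*z) = -2*x + 3*y - 5*z
  ∂P/∂z - ∂R/∂x = (0) - (0) = 0
  ∂Q/∂x - ∂P/∂y = (2*z) - (x + 2*y) = -x - 2*y + 2*z.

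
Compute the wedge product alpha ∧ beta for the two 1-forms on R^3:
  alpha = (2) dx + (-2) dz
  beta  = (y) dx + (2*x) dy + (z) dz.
alpha ∧ beta = (4*x) dx ∧ dy + (2*y + 2*z) dx ∧ dz + (4*x) dy ∧ dz

Distribute the wedge, using dx_i ∧ dx_j = -dx_j ∧ dx_i and dx_i ∧ dx_i = 0. For each pair (i, j) with i < j, the coefficient of dx_i ∧ dx_j in alpha ∧ beta is (alpha_i * beta_j - alpha_j * beta_i). Collecting: alpha ∧ beta = (4*x) dx ∧ dy + (2*y + 2*z) dx ∧ dz + (4*x) dy ∧ dz.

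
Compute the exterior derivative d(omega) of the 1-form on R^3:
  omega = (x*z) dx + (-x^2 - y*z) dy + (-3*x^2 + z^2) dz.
d(omega) = (-2*x) dx ∧ dy + (-7*x) dx ∧ dz + (y) dy ∧ dz

For a 1-form omega = sum_i f_i dx_i, the exterior derivative is
  d(omega) = sum_{i < j} (∂f_j/∂x_i - ∂f_i/∂x_j) dx_i ∧ dx_j.
  coefficient of dx ∧ dy: ∂f_2/∂x - ∂f_1/∂y = ∂(-x^2 - y*z)/∂x - ∂(x*z)/∂y = -2*x
  coefficient of dx ∧ dz: ∂f_3/∂x - ∂f_1/∂z = ∂(-3*x^2 + z^2)/∂x - ∂(x*z)/∂z = -7*x
  coefficient of dy ∧ dz: ∂f_3/∂y - ∂f_2/∂z = ∂(-3*x^2 + z^2)/∂y - ∂(-x^2 - y*z)/∂z = y
Assembling: d(omega) = (-2*x) dx ∧ dy + (-7*x) dx ∧ dz + (y) dy ∧ dz.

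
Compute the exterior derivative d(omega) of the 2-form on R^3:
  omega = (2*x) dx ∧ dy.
d(omega) = 0

For a 2-form omega = sum_{i<j} g_{ij} dx_i ∧ dx_j, the exterior derivative is
  d(omega) = sum_{i<j} d(g_{ij}) ∧ dx_i ∧ dx_j = sum_{i<j, k} (∂g_{ij}/∂x_k) dx_k ∧ dx_i ∧ dx_j.
Expand each term, using dx_k ∧ dx_i ∧ dx_j = sgn(permutation) dx_{(a)} ∧ dx_{(b)} ∧ dx_{(c)} with (a < b < c) sorted:

Collecting like 3-forms: d(omega) = 0.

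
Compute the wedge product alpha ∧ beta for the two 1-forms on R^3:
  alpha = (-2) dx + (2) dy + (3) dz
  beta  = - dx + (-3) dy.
alpha ∧ beta = (8) dx ∧ dy + (3) dx ∧ dz + (9) dy ∧ dz

Distribute the wedge, using dx_i ∧ dx_j = -dx_j ∧ dx_i and dx_i ∧ dx_i = 0. For each pair (i, j) with i < j, the coefficient of dx_i ∧ dx_j in alpha ∧ beta is (alpha_i * beta_j - alpha_j * beta_i). Collecting: alpha ∧ beta = (8) dx ∧ dy + (3) dx ∧ dz + (9) dy ∧ dz.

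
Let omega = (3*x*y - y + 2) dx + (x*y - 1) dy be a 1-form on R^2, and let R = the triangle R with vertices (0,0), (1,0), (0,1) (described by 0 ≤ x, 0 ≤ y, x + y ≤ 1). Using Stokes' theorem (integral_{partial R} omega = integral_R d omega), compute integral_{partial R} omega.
integral_(partial R) omega = 1/6

Stokes: integral_partial_R omega = integral_R d omega with d omega = (∂Q/∂x - ∂P/∂y) dx ∧ dy.
  ∂Q/∂x = y
  ∂P/∂y = 3*x - 1
  integrand = ∂Q/∂x - ∂P/∂y = -3*x + y + 1.
Integrating over R: integral_0^1 integral_0^{1-x} (-3*x + y + 1) dy dx = 1/6.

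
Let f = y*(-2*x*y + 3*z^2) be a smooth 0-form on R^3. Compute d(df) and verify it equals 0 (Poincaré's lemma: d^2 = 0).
d(df) = 0

Step 1: df = sum_i (∂f/∂x_i) dx_i = (-2*y^2) dx + (-4*x*y + 3*z^2) dy + (6*y*z) dz.
Step 2: Apply d again. Using the 1-form formula, the coefficient of dx ∧ dy in d(df) is ∂^2 f/∂x ∂y - ∂^2 f/∂y ∂x = (-4*y) - (-4*y) = 0 (equality of mixed partials for smooth f).
Similarly for dx ∧ dz and dy ∧ dz — all coefficients vanish. So d(df) = 0.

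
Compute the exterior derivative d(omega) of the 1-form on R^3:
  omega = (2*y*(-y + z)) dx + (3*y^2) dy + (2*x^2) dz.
d(omega) = (4*y - 2*z) dx ∧ dy + (4*x - 2*y) dx ∧ dz

For a 1-form omega = sum_i f_i dx_i, the exterior derivative is
  d(omega) = sum_{i < j} (∂f_j/∂x_i - ∂f_i/∂x_j) dx_i ∧ dx_j.
  coefficient of dx ∧ dy: ∂f_2/∂x - ∂f_1/∂y = ∂(3*y^2)/∂x - ∂(2*y*(-y + z))/∂y = 4*y - 2*z
  coefficient of dx ∧ dz: ∂f_3/∂x - ∂f_1/∂z = ∂(2*x^2)/∂x - ∂(2*y*(-y + z))/∂z = 4*x - 2*y
Assembling: d(omega) = (4*y - 2*z) dx ∧ dy + (4*x - 2*y) dx ∧ dz.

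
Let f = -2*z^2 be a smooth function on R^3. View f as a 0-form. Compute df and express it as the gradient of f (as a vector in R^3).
df = (0) dx + (0) dy + (-4*z) dz; grad f = (0, 0, -4*z)

For a 0-form f, d f = (∂f/∂x) dx + (∂f/∂y) dy + (∂f/∂z) dz. The components of the vector representation are exactly the entries of grad f in Cartesian coordinates:
  ∂f/∂x = 0
  ∂f/∂y = 0
  ∂f/∂z = -4*z.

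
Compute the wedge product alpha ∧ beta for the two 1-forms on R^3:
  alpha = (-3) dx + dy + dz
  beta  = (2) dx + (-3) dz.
alpha ∧ beta = (7) dx ∧ dz + (-2) dx ∧ dy + (-3) dy ∧ dz

Distribute the wedge, using dx_i ∧ dx_j = -dx_j ∧ dx_i and dx_i ∧ dx_i = 0. For each pair (i, j) with i < j, the coefficient of dx_i ∧ dx_j in alpha ∧ beta is (alpha_i * beta_j - alpha_j * beta_i). Collecting: alpha ∧ beta = (7) dx ∧ dz + (-2) dx ∧ dy + (-3) dy ∧ dz.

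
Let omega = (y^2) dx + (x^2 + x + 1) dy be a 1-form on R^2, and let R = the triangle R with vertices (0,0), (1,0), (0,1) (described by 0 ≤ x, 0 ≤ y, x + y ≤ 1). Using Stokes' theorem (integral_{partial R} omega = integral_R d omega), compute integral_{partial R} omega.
integral_(partial R) omega = 1/2

Stokes: integral_partial_R omega = integral_R d omega with d omega = (∂Q/∂x - ∂P/∂y) dx ∧ dy.
  ∂Q/∂x = 2*x + 1
  ∂P/∂y = 2*y
  integrand = ∂Q/∂x - ∂P/∂y = 2*x - 2*y + 1.
Integrating over R: integral_0^1 integral_0^{1-x} (2*x - 2*y + 1) dy dx = 1/2.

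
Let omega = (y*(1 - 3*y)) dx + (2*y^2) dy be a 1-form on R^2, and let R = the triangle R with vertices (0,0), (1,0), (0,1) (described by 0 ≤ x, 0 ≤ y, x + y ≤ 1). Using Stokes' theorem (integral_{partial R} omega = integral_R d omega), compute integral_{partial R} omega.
integral_(partial R) omega = 1/2

Stokes: integral_partial_R omega = integral_R d omega with d omega = (∂Q/∂x - ∂P/∂y) dx ∧ dy.
  ∂Q/∂x = 0
  ∂P/∂y = 1 - 6*y
  integrand = ∂Q/∂x - ∂P/∂y = 6*y - 1.
Integrating over R: integral_0^1 integral_0^{1-x} (6*y - 1) dy dx = 1/2.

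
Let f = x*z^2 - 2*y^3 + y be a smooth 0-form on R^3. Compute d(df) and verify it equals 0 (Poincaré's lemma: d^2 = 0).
d(df) = 0

Step 1: df = sum_i (∂f/∂x_i) dx_i = (z^2) dx + (1 - 6*y^2) dy + (2*x*z) dz.
Step 2: Apply d again. Using the 1-form formula, the coefficient of dx ∧ dy in d(df) is ∂^2 f/∂x ∂y - ∂^2 f/∂y ∂x = (0) - (0) = 0 (equality of mixed partials for smooth f).
Similarly for dx ∧ dz and dy ∧ dz — all coefficients vanish. So d(df) = 0.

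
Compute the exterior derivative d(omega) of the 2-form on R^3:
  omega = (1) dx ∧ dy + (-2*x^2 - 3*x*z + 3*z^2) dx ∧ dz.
d(omega) = 0

For a 2-form omega = sum_{i<j} g_{ij} dx_i ∧ dx_j, the exterior derivative is
  d(omega) = sum_{i<j} d(g_{ij}) ∧ dx_i ∧ dx_j = sum_{i<j, k} (∂g_{ij}/∂x_k) dx_k ∧ dx_i ∧ dx_j.
Expand each term, using dx_k ∧ dx_i ∧ dx_j = sgn(permutation) dx_{(a)} ∧ dx_{(b)} ∧ dx_{(c)} with (a < b < c) sorted:

Collecting like 3-forms: d(omega) = 0.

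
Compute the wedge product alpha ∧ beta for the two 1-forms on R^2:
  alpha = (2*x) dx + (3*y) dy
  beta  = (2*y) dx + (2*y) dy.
alpha ∧ beta = (2*y*(2*x - 3*y)) dx ∧ dy

Distribute the wedge, using dx_i ∧ dx_j = -dx_j ∧ dx_i and dx_i ∧ dx_i = 0. For each pair (i, j) with i < j, the coefficient of dx_i ∧ dx_j in alpha ∧ beta is (alpha_i * beta_j - alpha_j * beta_i). Collecting: alpha ∧ beta = (2*y*(2*x - 3*y)) dx ∧ dy.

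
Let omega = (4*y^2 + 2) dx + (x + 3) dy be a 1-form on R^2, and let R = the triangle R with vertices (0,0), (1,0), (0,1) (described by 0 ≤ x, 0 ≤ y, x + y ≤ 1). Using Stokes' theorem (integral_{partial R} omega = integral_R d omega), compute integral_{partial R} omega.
integral_(partial R) omega = -5/6

Stokes: integral_partial_R omega = integral_R d omega with d omega = (∂Q/∂x - ∂P/∂y) dx ∧ dy.
  ∂Q/∂x = 1
  ∂P/∂y = 8*y
  integrand = ∂Q/∂x - ∂P/∂y = 1 - 8*y.
Integrating over R: integral_0^1 integral_0^{1-x} (1 - 8*y) dy dx = -5/6.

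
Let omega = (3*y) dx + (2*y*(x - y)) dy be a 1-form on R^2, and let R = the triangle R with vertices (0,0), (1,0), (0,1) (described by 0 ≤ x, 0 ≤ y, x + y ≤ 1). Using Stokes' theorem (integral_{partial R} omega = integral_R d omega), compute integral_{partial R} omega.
integral_(partial R) omega = -7/6

Stokes: integral_partial_R omega = integral_R d omega with d omega = (∂Q/∂x - ∂P/∂y) dx ∧ dy.
  ∂Q/∂x = 2*y
  ∂P/∂y = 3
  integrand = ∂Q/∂x - ∂P/∂y = 2*y - 3.
Integrating over R: integral_0^1 integral_0^{1-x} (2*y - 3) dy dx = -7/6.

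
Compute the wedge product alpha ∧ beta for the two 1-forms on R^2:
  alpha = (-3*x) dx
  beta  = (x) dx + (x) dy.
alpha ∧ beta = (-3*x^2) dx ∧ dy

Distribute the wedge, using dx_i ∧ dx_j = -dx_j ∧ dx_i and dx_i ∧ dx_i = 0. For each pair (i, j) with i < j, the coefficient of dx_i ∧ dx_j in alpha ∧ beta is (alpha_i * beta_j - alpha_j * beta_i). Collecting: alpha ∧ beta = (-3*x^2) dx ∧ dy.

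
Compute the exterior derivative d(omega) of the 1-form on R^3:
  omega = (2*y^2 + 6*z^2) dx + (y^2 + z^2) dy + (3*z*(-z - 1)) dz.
d(omega) = (-4*y) dx ∧ dy + (-12*z) dx ∧ dz + (-2*z) dy ∧ dz

For a 1-form omega = sum_i f_i dx_i, the exterior derivative is
  d(omega) = sum_{i < j} (∂f_j/∂x_i - ∂f_i/∂x_j) dx_i ∧ dx_j.
  coefficient of dx ∧ dy: ∂f_2/∂x - ∂f_1/∂y = ∂(y^2 + z^2)/∂x - ∂(2*y^2 + 6*z^2)/∂y = -4*y
  coefficient of dx ∧ dz: ∂f_3/∂x - ∂f_1/∂z = ∂(3*z*(-z - 1))/∂x - ∂(2*y^2 + 6*z^2)/∂z = -12*z
  coefficient of dy ∧ dz: ∂f_3/∂y - ∂f_2/∂z = ∂(3*z*(-z - 1))/∂y - ∂(y^2 + z^2)/∂z = -2*z
Assembling: d(omega) = (-4*y) dx ∧ dy + (-12*z) dx ∧ dz + (-2*z) dy ∧ dz.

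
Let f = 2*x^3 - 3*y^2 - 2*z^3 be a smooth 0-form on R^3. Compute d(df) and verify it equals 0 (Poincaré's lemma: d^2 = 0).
d(df) = 0

Step 1: df = sum_i (∂f/∂x_i) dx_i = (6*x^2) dx + (-6*y) dy + (-6*z^2) dz.
Step 2: Apply d again. Using the 1-form formula, the coefficient of dx ∧ dy in d(df) is ∂^2 f/∂x ∂y - ∂^2 f/∂y ∂x = (0) - (0) = 0 (equality of mixed partials for smooth f).
Similarly for dx ∧ dz and dy ∧ dz — all coefficients vanish. So d(df) = 0.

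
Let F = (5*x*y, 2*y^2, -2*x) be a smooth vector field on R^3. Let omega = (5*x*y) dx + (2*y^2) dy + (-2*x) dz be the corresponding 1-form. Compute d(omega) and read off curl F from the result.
d(omega) = (0) dy ∧ dz + (2) dz ∧ dx + (-5*x) dx ∧ dy; curl F = (0, 2, -5*x)

d omega = sum_{i<j} (∂f_j/∂x_i - ∂f_i/∂x_j) dx_i ∧ dx_j. Under the identification (dy ∧ dz, dz ∧ dx, dx ∧ dy) ↔ (e_x, e_y, e_z), the coefficients are exactly the components of curl F. Compute:
  ∂R/∂y - ∂Q/∂z = (0) - (0) = 0
  ∂P/∂z - ∂R/∂x = (0) - (-2) = 2
  ∂Q/∂x - ∂P/∂y = (0) - (5*x) = -5*x.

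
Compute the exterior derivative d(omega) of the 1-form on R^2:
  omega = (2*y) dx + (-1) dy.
d(omega) = (-2) dx ∧ dy

For a 1-form omega = sum_i f_i dx_i, the exterior derivative is
  d(omega) = sum_{i < j} (∂f_j/∂x_i - ∂f_i/∂x_j) dx_i ∧ dx_j.
  coefficient of dx ∧ dy: ∂f_2/∂x - ∂f_1/∂y = ∂(-1)/∂x - ∂(2*y)/∂y = -2
Assembling: d(omega) = (-2) dx ∧ dy.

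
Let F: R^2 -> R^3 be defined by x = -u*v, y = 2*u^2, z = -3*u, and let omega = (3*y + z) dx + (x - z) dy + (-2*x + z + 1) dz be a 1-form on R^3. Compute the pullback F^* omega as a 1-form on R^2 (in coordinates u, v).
F^* omega = (-10*u^2*v + 12*u^2 - 3*u*v + 9*u - 3) du + (u^2*(3 - 6*u)) dv

Using F^*(f dg) = (f ∘ F) d(g ∘ F), substitute each coordinate x_i by F_i(u, v) in f_i, and replace dx_i by d F_i = (∂F_i/∂u) du + (∂F_i/∂v) dv.
  For the x component: f_1(F) = 3*u*(2*u - 1); d F_1 = (-v) du + (-u) dv
  For the y component: f_2(F) = u*(3 - v); d F_2 = (4*u) du + (0) dv
  For the z component: f_3(F) = 2*u*v - 3*u + 1; d F_3 = (-3) du + (0) dv
Combining and collecting du, dv coefficients:
  coeff of du: -10*u^2*v + 12*u^2 - 3*u*v + 9*u - 3
  coeff of dv: u^2*(3 - 6*u)
F^* omega = (-10*u^2*v + 12*u^2 - 3*u*v + 9*u - 3) du + (u^2*(3 - 6*u)) dv.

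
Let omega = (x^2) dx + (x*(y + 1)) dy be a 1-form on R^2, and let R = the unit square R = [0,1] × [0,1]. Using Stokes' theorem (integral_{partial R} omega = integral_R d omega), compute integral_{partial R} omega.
integral_(partial R) omega = 3/2

Stokes: integral_partial_R omega = integral_R d omega with d omega = (∂Q/∂x - ∂P/∂y) dx ∧ dy.
  ∂Q/∂x = y + 1
  ∂P/∂y = 0
  integrand = ∂Q/∂x - ∂P/∂y = y + 1.
Integrating over R: integral_0^1 integral_0^1 (y + 1) dx dy = 3/2.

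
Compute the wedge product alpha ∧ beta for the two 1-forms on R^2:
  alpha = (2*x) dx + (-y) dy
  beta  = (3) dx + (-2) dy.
alpha ∧ beta = (-4*x + 3*y) dx ∧ dy

Distribute the wedge, using dx_i ∧ dx_j = -dx_j ∧ dx_i and dx_i ∧ dx_i = 0. For each pair (i, j) with i < j, the coefficient of dx_i ∧ dx_j in alpha ∧ beta is (alpha_i * beta_j - alpha_j * beta_i). Collecting: alpha ∧ beta = (-4*x + 3*y) dx ∧ dy.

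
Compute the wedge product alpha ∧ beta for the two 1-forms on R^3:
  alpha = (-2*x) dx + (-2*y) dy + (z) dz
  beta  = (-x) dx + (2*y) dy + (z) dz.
alpha ∧ beta = (-6*x*y) dx ∧ dy + (-x*z) dx ∧ dz + (-4*y*z) dy ∧ dz

Distribute the wedge, using dx_i ∧ dx_j = -dx_j ∧ dx_i and dx_i ∧ dx_i = 0. For each pair (i, j) with i < j, the coefficient of dx_i ∧ dx_j in alpha ∧ beta is (alpha_i * beta_j - alpha_j * beta_i). Collecting: alpha ∧ beta = (-6*x*y) dx ∧ dy + (-x*z) dx ∧ dz + (-4*y*z) dy ∧ dz.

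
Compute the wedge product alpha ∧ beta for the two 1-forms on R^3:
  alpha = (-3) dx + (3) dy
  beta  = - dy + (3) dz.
alpha ∧ beta = (3) dx ∧ dy + (-9) dx ∧ dz + (9) dy ∧ dz

Distribute the wedge, using dx_i ∧ dx_j = -dx_j ∧ dx_i and dx_i ∧ dx_i = 0. For each pair (i, j) with i < j, the coefficient of dx_i ∧ dx_j in alpha ∧ beta is (alpha_i * beta_j - alpha_j * beta_i). Collecting: alpha ∧ beta = (3) dx ∧ dy + (-9) dx ∧ dz + (9) dy ∧ dz.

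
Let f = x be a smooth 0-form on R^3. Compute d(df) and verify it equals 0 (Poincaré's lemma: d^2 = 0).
d(df) = 0

Step 1: df = sum_i (∂f/∂x_i) dx_i = (1) dx + (0) dy + (0) dz.
Step 2: Apply d again. Using the 1-form formula, the coefficient of dx ∧ dy in d(df) is ∂^2 f/∂x ∂y - ∂^2 f/∂y ∂x = (0) - (0) = 0 (equality of mixed partials for smooth f).
Similarly for dx ∧ dz and dy ∧ dz — all coefficients vanish. So d(df) = 0.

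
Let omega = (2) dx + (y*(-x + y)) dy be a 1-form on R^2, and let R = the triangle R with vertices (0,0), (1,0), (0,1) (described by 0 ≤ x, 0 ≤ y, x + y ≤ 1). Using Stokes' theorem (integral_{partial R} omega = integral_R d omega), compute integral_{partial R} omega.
integral_(partial R) omega = -1/6

Stokes: integral_partial_R omega = integral_R d omega with d omega = (∂Q/∂x - ∂P/∂y) dx ∧ dy.
  ∂Q/∂x = -y
  ∂P/∂y = 0
  integrand = ∂Q/∂x - ∂P/∂y = -y.
Integrating over R: integral_0^1 integral_0^{1-x} (-y) dy dx = -1/6.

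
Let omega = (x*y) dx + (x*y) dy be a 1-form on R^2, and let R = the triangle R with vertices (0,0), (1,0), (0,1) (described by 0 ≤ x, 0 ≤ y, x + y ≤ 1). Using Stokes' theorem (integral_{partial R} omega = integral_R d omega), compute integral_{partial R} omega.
integral_(partial R) omega = 0

Stokes: integral_partial_R omega = integral_R d omega with d omega = (∂Q/∂x - ∂P/∂y) dx ∧ dy.
  ∂Q/∂x = y
  ∂P/∂y = x
  integrand = ∂Q/∂x - ∂P/∂y = -x + y.
Integrating over R: integral_0^1 integral_0^{1-x} (-x + y) dy dx = 0.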